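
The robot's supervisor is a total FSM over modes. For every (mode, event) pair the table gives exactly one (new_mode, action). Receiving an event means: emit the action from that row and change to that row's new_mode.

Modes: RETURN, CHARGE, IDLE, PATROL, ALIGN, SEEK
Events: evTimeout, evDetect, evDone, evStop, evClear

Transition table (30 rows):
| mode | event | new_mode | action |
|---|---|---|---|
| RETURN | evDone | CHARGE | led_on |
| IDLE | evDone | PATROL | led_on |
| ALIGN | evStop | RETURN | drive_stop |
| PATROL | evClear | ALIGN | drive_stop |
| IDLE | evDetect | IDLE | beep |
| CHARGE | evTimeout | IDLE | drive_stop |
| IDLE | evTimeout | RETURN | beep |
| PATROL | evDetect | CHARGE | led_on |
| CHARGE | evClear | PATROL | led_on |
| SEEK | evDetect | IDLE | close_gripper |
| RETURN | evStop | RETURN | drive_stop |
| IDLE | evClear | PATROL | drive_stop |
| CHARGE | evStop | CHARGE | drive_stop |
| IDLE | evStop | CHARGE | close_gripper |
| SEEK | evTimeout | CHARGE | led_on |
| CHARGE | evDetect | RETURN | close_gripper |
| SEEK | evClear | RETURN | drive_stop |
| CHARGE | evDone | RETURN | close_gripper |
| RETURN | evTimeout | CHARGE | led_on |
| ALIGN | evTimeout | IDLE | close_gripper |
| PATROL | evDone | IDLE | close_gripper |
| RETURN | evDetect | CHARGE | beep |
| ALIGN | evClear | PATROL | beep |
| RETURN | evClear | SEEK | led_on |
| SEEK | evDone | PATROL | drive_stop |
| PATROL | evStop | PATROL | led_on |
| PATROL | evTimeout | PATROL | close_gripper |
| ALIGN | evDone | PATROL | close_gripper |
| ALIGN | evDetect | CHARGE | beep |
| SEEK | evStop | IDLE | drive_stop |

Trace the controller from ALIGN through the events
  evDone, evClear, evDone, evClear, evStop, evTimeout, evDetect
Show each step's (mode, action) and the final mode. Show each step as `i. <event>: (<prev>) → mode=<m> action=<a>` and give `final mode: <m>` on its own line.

final mode: RETURN

1. evDone: (ALIGN) → mode=PATROL action=close_gripper
2. evClear: (PATROL) → mode=ALIGN action=drive_stop
3. evDone: (ALIGN) → mode=PATROL action=close_gripper
4. evClear: (PATROL) → mode=ALIGN action=drive_stop
5. evStop: (ALIGN) → mode=RETURN action=drive_stop
6. evTimeout: (RETURN) → mode=CHARGE action=led_on
7. evDetect: (CHARGE) → mode=RETURN action=close_gripper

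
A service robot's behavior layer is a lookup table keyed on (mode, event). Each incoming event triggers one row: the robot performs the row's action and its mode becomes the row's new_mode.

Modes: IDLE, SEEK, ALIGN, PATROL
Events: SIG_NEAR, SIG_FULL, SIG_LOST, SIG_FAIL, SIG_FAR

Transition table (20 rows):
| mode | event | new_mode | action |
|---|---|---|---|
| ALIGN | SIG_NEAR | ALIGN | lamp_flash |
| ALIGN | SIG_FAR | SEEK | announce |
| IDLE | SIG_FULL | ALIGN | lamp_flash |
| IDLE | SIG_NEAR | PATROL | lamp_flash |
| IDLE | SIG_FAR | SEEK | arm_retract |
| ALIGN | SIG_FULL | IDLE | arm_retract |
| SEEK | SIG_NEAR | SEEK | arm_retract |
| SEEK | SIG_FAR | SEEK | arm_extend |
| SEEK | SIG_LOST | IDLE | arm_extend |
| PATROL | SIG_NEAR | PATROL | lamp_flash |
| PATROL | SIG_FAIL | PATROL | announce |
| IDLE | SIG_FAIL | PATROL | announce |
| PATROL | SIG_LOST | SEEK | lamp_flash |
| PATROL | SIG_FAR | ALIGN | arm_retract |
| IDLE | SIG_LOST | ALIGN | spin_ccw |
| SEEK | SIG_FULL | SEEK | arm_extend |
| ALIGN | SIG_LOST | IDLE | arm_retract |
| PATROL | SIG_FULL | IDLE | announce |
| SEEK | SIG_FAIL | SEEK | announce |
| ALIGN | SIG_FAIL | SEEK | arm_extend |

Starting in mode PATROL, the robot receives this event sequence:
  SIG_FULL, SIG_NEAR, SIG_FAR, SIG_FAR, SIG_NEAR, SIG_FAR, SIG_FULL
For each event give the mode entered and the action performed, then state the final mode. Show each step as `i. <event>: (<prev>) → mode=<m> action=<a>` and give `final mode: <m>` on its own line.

final mode: SEEK

1. SIG_FULL: (PATROL) → mode=IDLE action=announce
2. SIG_NEAR: (IDLE) → mode=PATROL action=lamp_flash
3. SIG_FAR: (PATROL) → mode=ALIGN action=arm_retract
4. SIG_FAR: (ALIGN) → mode=SEEK action=announce
5. SIG_NEAR: (SEEK) → mode=SEEK action=arm_retract
6. SIG_FAR: (SEEK) → mode=SEEK action=arm_extend
7. SIG_FULL: (SEEK) → mode=SEEK action=arm_extend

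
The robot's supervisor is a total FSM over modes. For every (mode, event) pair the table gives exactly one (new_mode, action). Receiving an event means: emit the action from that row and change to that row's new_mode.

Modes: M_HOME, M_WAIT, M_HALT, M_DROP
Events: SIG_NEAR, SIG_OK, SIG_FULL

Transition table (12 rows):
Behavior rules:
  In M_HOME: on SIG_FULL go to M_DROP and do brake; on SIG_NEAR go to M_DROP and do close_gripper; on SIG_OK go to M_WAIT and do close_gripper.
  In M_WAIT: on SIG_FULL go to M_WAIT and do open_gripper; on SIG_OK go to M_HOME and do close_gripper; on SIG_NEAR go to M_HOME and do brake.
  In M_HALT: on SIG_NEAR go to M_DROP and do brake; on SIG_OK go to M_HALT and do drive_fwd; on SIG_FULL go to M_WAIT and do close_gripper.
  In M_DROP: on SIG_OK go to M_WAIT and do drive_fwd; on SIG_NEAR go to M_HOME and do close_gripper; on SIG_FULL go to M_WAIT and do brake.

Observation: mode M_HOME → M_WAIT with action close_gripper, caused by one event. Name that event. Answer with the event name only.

try SIG_NEAR: (M_HOME, SIG_NEAR) → (M_DROP, close_gripper)
try SIG_OK: (M_HOME, SIG_OK) → (M_WAIT, close_gripper)  ← matches
try SIG_FULL: (M_HOME, SIG_FULL) → (M_DROP, brake)

SIG_OK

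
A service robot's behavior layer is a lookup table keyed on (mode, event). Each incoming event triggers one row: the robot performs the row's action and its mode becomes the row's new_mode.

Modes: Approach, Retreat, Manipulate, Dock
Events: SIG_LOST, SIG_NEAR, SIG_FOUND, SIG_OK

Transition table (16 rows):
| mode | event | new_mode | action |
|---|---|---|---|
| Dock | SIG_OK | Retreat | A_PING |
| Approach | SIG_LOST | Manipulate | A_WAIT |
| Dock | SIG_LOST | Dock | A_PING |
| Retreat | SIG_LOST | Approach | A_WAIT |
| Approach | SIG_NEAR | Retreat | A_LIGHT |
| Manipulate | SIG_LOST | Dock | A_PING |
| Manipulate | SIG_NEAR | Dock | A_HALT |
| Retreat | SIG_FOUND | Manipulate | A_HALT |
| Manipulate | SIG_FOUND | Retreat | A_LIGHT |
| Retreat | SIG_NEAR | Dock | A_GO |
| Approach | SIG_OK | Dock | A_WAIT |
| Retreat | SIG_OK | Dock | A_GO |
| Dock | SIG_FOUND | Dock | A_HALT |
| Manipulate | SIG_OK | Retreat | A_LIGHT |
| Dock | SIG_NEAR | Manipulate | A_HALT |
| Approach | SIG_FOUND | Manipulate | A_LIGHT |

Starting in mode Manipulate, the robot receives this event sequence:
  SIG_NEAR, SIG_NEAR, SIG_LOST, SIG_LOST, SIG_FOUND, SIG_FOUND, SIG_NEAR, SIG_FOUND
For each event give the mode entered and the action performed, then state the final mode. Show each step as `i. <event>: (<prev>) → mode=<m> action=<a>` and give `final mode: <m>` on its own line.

final mode: Retreat

1. SIG_NEAR: (Manipulate) → mode=Dock action=A_HALT
2. SIG_NEAR: (Dock) → mode=Manipulate action=A_HALT
3. SIG_LOST: (Manipulate) → mode=Dock action=A_PING
4. SIG_LOST: (Dock) → mode=Dock action=A_PING
5. SIG_FOUND: (Dock) → mode=Dock action=A_HALT
6. SIG_FOUND: (Dock) → mode=Dock action=A_HALT
7. SIG_NEAR: (Dock) → mode=Manipulate action=A_HALT
8. SIG_FOUND: (Manipulate) → mode=Retreat action=A_LIGHT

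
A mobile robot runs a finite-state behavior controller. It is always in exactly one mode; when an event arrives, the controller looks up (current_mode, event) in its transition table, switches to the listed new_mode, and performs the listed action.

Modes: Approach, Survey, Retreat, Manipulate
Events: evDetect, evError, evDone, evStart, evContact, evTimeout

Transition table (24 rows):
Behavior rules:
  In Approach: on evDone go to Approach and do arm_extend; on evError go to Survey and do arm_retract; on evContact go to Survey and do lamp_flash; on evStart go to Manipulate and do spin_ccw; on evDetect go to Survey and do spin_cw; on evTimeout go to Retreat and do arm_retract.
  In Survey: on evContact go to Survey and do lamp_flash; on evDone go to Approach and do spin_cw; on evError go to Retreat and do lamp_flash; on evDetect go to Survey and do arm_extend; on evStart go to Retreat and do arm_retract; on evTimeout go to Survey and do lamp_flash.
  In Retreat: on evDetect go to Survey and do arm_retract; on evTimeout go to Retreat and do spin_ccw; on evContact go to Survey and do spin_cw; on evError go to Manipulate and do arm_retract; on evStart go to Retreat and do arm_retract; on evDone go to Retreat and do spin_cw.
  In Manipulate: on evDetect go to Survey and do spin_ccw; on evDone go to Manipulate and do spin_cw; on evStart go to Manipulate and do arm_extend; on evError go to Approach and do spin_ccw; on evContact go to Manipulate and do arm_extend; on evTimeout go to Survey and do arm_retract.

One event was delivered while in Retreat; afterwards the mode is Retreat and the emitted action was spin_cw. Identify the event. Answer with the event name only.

evDone

try evDetect: (Retreat, evDetect) → (Survey, arm_retract)
try evError: (Retreat, evError) → (Manipulate, arm_retract)
try evDone: (Retreat, evDone) → (Retreat, spin_cw)  ← matches
try evStart: (Retreat, evStart) → (Retreat, arm_retract)
try evContact: (Retreat, evContact) → (Survey, spin_cw)
try evTimeout: (Retreat, evTimeout) → (Retreat, spin_ccw)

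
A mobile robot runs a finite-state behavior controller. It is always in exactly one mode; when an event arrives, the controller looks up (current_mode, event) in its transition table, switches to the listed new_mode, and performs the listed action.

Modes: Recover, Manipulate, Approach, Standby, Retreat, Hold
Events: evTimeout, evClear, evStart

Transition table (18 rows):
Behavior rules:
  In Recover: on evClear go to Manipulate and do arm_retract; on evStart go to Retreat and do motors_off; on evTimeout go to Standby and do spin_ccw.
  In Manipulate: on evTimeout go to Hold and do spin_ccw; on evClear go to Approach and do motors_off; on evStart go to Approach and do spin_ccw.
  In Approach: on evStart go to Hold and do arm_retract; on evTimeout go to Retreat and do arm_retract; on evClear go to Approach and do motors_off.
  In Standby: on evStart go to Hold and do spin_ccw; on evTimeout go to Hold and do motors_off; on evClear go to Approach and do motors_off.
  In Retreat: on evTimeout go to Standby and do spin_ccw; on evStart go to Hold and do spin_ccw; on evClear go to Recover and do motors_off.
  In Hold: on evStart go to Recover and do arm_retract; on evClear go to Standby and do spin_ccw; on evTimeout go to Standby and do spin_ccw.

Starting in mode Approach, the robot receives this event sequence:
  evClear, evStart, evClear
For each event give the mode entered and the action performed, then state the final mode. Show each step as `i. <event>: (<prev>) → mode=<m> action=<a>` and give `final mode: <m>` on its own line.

final mode: Standby

1. evClear: (Approach) → mode=Approach action=motors_off
2. evStart: (Approach) → mode=Hold action=arm_retract
3. evClear: (Hold) → mode=Standby action=spin_ccw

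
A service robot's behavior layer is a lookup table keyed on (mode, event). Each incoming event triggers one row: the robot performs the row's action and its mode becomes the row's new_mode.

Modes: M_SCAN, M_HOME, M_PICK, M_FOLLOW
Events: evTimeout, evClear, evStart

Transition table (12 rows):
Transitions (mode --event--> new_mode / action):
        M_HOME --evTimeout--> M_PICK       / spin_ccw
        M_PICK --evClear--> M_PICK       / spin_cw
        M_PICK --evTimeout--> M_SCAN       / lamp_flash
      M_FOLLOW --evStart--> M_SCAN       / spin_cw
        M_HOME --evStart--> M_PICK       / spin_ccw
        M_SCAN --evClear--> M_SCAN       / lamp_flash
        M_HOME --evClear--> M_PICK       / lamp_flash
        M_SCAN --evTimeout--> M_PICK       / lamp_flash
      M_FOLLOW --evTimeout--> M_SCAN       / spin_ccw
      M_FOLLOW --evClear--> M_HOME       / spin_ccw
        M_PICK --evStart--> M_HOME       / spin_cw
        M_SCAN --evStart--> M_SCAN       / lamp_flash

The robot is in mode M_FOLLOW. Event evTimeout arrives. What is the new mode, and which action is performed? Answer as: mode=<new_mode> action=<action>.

current mode = M_FOLLOW; filter table to that mode:
  (M_FOLLOW, evStart) → (M_SCAN, spin_cw)
  (M_FOLLOW, evTimeout) → (M_SCAN, spin_ccw)  ← event matches
  (M_FOLLOW, evClear) → (M_HOME, spin_ccw)
event = evTimeout selects (M_SCAN, spin_ccw)

mode=M_SCAN action=spin_ccw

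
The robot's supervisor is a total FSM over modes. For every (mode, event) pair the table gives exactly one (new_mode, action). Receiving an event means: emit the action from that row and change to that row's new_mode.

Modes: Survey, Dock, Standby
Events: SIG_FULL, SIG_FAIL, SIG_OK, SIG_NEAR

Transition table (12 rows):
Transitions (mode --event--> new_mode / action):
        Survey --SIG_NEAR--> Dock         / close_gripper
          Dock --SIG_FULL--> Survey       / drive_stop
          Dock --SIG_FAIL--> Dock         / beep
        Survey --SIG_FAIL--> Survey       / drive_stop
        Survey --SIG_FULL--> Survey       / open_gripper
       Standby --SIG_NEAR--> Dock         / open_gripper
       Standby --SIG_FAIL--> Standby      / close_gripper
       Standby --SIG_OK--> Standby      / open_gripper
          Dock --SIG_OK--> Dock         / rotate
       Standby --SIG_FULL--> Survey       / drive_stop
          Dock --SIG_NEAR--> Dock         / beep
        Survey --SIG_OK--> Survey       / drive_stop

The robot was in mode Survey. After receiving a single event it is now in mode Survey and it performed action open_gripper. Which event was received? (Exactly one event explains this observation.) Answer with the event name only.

try SIG_FULL: (Survey, SIG_FULL) → (Survey, open_gripper)  ← matches
try SIG_FAIL: (Survey, SIG_FAIL) → (Survey, drive_stop)
try SIG_OK: (Survey, SIG_OK) → (Survey, drive_stop)
try SIG_NEAR: (Survey, SIG_NEAR) → (Dock, close_gripper)

SIG_FULL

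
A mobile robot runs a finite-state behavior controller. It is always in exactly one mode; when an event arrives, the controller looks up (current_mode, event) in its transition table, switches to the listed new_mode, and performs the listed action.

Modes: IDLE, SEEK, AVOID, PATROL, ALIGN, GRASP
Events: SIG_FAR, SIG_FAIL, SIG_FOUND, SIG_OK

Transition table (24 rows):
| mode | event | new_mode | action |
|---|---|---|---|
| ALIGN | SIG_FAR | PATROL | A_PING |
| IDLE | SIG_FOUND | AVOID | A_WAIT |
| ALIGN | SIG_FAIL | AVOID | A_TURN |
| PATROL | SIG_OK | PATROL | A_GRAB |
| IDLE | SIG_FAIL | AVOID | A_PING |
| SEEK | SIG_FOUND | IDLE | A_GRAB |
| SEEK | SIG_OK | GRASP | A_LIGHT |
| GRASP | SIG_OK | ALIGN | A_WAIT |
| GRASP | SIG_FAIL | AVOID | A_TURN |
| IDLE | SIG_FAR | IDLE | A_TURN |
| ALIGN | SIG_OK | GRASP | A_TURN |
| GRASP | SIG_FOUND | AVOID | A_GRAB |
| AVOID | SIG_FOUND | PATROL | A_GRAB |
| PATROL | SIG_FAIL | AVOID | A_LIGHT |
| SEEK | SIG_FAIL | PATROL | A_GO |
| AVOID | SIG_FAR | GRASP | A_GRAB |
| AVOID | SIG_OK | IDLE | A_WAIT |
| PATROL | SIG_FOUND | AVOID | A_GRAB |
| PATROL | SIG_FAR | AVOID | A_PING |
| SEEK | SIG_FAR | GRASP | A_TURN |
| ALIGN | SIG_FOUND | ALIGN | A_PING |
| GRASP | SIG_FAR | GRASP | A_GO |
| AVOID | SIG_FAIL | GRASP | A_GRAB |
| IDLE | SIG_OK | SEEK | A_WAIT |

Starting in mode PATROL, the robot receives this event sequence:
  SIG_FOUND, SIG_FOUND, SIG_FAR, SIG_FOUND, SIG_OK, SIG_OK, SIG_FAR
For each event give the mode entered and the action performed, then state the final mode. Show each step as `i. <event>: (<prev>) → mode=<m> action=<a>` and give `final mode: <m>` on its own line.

final mode: AVOID

1. SIG_FOUND: (PATROL) → mode=AVOID action=A_GRAB
2. SIG_FOUND: (AVOID) → mode=PATROL action=A_GRAB
3. SIG_FAR: (PATROL) → mode=AVOID action=A_PING
4. SIG_FOUND: (AVOID) → mode=PATROL action=A_GRAB
5. SIG_OK: (PATROL) → mode=PATROL action=A_GRAB
6. SIG_OK: (PATROL) → mode=PATROL action=A_GRAB
7. SIG_FAR: (PATROL) → mode=AVOID action=A_PING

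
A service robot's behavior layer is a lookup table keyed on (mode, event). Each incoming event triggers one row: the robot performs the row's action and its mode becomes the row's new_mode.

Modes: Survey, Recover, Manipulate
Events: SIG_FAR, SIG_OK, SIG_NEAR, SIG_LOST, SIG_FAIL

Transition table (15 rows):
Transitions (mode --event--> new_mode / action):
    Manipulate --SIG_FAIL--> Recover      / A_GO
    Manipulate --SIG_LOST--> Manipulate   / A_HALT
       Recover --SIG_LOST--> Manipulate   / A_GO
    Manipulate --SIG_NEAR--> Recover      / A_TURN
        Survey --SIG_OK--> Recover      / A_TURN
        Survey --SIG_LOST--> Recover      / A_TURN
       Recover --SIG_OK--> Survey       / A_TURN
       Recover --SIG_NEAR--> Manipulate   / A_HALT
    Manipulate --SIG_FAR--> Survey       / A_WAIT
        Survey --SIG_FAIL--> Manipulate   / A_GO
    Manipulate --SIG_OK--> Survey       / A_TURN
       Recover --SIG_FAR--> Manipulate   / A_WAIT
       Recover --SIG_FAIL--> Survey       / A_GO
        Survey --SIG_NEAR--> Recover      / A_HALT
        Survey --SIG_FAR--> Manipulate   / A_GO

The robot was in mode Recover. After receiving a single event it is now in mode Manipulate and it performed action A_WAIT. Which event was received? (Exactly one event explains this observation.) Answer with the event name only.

try SIG_FAR: (Recover, SIG_FAR) → (Manipulate, A_WAIT)  ← matches
try SIG_OK: (Recover, SIG_OK) → (Survey, A_TURN)
try SIG_NEAR: (Recover, SIG_NEAR) → (Manipulate, A_HALT)
try SIG_LOST: (Recover, SIG_LOST) → (Manipulate, A_GO)
try SIG_FAIL: (Recover, SIG_FAIL) → (Survey, A_GO)

SIG_FAR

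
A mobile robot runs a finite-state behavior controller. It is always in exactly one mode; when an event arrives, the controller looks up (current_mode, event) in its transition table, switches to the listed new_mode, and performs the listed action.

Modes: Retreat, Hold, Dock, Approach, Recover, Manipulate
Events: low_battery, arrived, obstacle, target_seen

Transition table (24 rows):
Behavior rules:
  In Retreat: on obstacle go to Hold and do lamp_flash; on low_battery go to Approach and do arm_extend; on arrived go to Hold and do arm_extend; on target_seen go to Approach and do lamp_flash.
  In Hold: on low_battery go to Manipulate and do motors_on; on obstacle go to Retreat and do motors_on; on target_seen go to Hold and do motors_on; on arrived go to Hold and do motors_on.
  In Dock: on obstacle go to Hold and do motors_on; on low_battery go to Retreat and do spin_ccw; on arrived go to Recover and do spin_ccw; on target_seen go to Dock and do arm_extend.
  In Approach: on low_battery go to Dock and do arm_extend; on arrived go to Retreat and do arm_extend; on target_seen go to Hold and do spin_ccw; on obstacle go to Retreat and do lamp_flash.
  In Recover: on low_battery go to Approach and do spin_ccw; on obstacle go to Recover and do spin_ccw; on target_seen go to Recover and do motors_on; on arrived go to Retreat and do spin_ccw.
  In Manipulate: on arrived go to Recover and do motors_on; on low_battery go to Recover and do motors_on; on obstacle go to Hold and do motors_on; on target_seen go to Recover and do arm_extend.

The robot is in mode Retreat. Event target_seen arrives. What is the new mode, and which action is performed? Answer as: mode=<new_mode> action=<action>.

mode=Approach action=lamp_flash

current mode = Retreat; filter table to that mode:
  (Retreat, obstacle) → (Hold, lamp_flash)
  (Retreat, low_battery) → (Approach, arm_extend)
  (Retreat, arrived) → (Hold, arm_extend)
  (Retreat, target_seen) → (Approach, lamp_flash)  ← event matches
event = target_seen selects (Approach, lamp_flash)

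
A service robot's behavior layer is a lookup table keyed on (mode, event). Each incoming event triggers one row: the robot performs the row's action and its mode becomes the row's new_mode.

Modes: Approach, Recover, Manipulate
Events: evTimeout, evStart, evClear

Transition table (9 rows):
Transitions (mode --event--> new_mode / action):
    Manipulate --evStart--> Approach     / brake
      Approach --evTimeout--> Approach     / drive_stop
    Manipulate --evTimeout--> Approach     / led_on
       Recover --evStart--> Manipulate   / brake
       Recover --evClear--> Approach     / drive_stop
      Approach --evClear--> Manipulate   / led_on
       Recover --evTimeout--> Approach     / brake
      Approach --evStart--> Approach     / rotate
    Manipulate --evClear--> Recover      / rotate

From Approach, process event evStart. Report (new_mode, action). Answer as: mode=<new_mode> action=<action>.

current mode = Approach; filter table to that mode:
  (Approach, evTimeout) → (Approach, drive_stop)
  (Approach, evClear) → (Manipulate, led_on)
  (Approach, evStart) → (Approach, rotate)  ← event matches
event = evStart selects (Approach, rotate)

mode=Approach action=rotate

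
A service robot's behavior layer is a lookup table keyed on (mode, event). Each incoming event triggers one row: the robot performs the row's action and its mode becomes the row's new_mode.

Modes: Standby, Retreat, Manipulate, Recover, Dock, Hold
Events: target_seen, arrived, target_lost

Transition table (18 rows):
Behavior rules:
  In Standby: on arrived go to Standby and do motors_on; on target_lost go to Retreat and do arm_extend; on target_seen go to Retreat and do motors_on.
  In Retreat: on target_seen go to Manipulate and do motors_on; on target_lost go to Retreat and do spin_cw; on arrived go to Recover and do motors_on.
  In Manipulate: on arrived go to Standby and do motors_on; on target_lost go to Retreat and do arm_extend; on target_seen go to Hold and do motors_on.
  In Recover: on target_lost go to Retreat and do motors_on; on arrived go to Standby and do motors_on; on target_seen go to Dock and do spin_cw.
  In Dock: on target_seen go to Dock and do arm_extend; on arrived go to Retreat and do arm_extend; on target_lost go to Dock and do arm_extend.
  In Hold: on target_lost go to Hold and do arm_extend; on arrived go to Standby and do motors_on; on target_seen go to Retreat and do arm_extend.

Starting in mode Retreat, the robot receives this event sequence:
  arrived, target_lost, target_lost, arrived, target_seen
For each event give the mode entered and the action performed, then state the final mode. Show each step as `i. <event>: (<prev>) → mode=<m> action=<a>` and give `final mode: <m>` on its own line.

1. arrived: (Retreat) → mode=Recover action=motors_on
2. target_lost: (Recover) → mode=Retreat action=motors_on
3. target_lost: (Retreat) → mode=Retreat action=spin_cw
4. arrived: (Retreat) → mode=Recover action=motors_on
5. target_seen: (Recover) → mode=Dock action=spin_cw

final mode: Dock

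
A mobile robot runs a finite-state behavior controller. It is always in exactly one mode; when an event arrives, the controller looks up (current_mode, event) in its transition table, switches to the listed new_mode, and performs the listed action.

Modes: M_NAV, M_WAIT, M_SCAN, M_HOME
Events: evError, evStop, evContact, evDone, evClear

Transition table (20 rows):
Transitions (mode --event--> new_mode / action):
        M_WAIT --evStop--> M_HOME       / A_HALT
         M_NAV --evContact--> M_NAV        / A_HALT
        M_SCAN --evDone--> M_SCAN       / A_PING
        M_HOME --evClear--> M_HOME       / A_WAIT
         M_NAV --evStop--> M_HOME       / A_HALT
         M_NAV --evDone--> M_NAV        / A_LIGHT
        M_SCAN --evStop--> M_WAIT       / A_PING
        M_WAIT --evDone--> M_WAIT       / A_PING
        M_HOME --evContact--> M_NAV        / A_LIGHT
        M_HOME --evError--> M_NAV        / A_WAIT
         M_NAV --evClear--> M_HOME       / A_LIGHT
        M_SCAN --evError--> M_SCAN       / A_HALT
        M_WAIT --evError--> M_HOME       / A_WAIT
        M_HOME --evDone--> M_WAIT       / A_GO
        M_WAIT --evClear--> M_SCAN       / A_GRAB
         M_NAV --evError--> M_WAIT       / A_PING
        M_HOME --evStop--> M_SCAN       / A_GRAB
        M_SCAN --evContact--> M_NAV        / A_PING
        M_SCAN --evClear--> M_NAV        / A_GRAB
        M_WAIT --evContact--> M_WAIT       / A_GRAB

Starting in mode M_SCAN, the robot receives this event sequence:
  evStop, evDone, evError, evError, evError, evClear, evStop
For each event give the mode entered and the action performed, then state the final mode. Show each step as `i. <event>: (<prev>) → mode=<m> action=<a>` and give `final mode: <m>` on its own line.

final mode: M_WAIT

1. evStop: (M_SCAN) → mode=M_WAIT action=A_PING
2. evDone: (M_WAIT) → mode=M_WAIT action=A_PING
3. evError: (M_WAIT) → mode=M_HOME action=A_WAIT
4. evError: (M_HOME) → mode=M_NAV action=A_WAIT
5. evError: (M_NAV) → mode=M_WAIT action=A_PING
6. evClear: (M_WAIT) → mode=M_SCAN action=A_GRAB
7. evStop: (M_SCAN) → mode=M_WAIT action=A_PING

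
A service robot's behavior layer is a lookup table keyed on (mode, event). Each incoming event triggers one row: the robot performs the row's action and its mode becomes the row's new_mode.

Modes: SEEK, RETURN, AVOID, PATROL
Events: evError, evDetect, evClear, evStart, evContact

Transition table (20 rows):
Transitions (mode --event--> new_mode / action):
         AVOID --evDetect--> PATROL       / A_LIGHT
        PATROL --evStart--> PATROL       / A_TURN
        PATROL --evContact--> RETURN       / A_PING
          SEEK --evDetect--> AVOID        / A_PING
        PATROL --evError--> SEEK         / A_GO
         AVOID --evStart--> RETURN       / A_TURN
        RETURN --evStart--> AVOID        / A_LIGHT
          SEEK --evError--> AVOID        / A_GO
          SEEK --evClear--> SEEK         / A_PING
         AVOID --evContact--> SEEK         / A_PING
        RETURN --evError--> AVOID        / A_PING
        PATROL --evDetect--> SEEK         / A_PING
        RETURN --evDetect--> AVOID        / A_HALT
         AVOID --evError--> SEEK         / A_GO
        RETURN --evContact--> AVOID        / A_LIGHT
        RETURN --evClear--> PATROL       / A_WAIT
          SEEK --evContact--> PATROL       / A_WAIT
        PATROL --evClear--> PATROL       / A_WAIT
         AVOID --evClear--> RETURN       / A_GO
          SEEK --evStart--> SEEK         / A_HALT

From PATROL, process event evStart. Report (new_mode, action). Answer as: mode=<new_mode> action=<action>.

mode=PATROL action=A_TURN

current mode = PATROL; filter table to that mode:
  (PATROL, evStart) → (PATROL, A_TURN)  ← event matches
  (PATROL, evContact) → (RETURN, A_PING)
  (PATROL, evError) → (SEEK, A_GO)
  (PATROL, evDetect) → (SEEK, A_PING)
  (PATROL, evClear) → (PATROL, A_WAIT)
event = evStart selects (PATROL, A_TURN)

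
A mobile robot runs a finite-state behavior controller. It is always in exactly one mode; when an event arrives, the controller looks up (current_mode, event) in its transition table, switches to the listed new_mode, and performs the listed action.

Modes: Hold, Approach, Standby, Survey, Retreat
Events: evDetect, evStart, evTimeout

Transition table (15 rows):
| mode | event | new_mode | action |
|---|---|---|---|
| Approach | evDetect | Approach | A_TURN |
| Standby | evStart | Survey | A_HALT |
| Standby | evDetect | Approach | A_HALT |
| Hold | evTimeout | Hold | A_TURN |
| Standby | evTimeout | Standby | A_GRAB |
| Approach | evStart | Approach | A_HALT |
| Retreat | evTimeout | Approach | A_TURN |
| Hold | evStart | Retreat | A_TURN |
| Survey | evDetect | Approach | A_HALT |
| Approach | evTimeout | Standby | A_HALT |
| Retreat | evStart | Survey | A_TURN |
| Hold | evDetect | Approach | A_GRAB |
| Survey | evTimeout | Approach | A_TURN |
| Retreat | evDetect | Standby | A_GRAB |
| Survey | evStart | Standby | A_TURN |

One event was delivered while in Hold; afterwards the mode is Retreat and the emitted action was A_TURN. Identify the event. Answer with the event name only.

evStart

try evDetect: (Hold, evDetect) → (Approach, A_GRAB)
try evStart: (Hold, evStart) → (Retreat, A_TURN)  ← matches
try evTimeout: (Hold, evTimeout) → (Hold, A_TURN)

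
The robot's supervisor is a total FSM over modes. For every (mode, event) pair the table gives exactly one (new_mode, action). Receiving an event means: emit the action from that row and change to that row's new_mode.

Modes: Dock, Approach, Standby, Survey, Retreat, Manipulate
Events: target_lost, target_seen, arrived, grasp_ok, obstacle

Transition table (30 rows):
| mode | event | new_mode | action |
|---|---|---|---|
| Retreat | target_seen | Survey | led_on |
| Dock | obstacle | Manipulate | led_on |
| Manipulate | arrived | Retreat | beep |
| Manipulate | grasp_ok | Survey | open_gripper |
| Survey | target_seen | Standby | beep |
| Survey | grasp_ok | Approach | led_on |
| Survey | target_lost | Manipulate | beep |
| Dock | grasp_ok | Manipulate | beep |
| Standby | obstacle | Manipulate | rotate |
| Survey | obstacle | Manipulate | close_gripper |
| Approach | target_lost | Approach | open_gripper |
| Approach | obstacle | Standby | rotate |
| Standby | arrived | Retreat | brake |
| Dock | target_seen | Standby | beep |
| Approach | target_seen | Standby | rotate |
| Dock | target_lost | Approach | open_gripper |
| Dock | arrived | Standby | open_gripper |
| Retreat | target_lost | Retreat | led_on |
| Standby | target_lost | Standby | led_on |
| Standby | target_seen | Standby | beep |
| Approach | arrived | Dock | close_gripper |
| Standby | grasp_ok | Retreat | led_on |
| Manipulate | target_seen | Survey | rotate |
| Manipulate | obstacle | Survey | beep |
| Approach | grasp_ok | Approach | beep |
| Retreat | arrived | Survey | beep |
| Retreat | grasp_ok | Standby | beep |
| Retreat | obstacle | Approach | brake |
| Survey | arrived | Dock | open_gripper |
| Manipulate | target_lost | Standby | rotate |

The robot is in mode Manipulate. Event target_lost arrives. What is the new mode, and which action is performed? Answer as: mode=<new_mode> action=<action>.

current mode = Manipulate; filter table to that mode:
  (Manipulate, arrived) → (Retreat, beep)
  (Manipulate, grasp_ok) → (Survey, open_gripper)
  (Manipulate, target_seen) → (Survey, rotate)
  (Manipulate, obstacle) → (Survey, beep)
  (Manipulate, target_lost) → (Standby, rotate)  ← event matches
event = target_lost selects (Standby, rotate)

mode=Standby action=rotate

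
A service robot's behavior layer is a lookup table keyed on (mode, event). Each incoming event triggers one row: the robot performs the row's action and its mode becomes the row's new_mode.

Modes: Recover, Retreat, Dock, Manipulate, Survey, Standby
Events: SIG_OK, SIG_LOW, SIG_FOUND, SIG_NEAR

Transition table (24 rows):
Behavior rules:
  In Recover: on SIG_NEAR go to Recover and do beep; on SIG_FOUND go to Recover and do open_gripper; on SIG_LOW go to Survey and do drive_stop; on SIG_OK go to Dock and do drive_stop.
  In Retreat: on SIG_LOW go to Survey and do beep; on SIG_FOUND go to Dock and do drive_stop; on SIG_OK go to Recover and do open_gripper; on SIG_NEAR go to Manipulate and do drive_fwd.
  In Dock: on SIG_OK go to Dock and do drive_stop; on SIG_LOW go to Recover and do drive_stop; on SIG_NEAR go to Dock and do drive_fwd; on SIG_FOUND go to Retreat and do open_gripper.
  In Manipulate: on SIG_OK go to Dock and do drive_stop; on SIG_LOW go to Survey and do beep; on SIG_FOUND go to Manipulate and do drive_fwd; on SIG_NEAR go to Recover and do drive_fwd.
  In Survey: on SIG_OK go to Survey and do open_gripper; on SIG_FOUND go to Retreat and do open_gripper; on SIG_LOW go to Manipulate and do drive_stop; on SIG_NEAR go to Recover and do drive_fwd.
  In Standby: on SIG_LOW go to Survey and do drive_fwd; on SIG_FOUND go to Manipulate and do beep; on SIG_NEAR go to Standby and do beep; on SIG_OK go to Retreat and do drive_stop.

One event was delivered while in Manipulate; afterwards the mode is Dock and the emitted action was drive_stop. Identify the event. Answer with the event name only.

SIG_OK

try SIG_OK: (Manipulate, SIG_OK) → (Dock, drive_stop)  ← matches
try SIG_LOW: (Manipulate, SIG_LOW) → (Survey, beep)
try SIG_FOUND: (Manipulate, SIG_FOUND) → (Manipulate, drive_fwd)
try SIG_NEAR: (Manipulate, SIG_NEAR) → (Recover, drive_fwd)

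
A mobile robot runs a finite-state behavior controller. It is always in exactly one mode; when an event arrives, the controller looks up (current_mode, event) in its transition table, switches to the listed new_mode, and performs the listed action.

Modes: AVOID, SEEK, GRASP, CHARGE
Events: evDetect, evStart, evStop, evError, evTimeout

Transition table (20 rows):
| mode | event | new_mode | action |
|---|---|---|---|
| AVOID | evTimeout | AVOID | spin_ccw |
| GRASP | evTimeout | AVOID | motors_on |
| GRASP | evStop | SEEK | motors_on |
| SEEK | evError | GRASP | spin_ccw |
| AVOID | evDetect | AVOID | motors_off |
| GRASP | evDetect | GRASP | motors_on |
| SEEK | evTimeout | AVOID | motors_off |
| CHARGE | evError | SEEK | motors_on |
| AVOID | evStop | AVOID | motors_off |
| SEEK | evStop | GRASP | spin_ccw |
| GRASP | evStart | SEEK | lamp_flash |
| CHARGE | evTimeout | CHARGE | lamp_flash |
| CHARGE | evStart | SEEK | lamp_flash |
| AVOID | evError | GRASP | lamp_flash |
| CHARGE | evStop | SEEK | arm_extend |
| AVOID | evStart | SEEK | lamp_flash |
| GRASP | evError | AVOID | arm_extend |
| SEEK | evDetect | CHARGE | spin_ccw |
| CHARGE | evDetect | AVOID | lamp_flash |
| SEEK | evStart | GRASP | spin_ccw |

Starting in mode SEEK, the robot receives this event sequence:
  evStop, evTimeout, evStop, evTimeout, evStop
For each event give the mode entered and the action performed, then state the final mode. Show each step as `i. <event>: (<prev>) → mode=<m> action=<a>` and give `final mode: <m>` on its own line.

final mode: AVOID

1. evStop: (SEEK) → mode=GRASP action=spin_ccw
2. evTimeout: (GRASP) → mode=AVOID action=motors_on
3. evStop: (AVOID) → mode=AVOID action=motors_off
4. evTimeout: (AVOID) → mode=AVOID action=spin_ccw
5. evStop: (AVOID) → mode=AVOID action=motors_off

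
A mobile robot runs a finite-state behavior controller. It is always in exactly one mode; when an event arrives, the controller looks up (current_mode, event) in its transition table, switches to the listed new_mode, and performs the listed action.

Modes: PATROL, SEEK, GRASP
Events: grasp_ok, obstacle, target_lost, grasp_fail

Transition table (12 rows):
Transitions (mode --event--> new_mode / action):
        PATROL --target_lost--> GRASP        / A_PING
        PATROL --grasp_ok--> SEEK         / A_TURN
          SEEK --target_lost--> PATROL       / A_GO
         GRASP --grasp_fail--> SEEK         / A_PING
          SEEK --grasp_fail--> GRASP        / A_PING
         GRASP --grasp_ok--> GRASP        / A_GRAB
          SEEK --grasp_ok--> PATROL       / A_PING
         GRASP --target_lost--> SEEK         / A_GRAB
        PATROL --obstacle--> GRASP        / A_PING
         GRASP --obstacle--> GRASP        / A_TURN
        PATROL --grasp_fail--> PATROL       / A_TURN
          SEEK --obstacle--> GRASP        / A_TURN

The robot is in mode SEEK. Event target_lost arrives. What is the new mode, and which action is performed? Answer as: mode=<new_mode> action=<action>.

mode=PATROL action=A_GO

current mode = SEEK; filter table to that mode:
  (SEEK, target_lost) → (PATROL, A_GO)  ← event matches
  (SEEK, grasp_fail) → (GRASP, A_PING)
  (SEEK, grasp_ok) → (PATROL, A_PING)
  (SEEK, obstacle) → (GRASP, A_TURN)
event = target_lost selects (PATROL, A_GO)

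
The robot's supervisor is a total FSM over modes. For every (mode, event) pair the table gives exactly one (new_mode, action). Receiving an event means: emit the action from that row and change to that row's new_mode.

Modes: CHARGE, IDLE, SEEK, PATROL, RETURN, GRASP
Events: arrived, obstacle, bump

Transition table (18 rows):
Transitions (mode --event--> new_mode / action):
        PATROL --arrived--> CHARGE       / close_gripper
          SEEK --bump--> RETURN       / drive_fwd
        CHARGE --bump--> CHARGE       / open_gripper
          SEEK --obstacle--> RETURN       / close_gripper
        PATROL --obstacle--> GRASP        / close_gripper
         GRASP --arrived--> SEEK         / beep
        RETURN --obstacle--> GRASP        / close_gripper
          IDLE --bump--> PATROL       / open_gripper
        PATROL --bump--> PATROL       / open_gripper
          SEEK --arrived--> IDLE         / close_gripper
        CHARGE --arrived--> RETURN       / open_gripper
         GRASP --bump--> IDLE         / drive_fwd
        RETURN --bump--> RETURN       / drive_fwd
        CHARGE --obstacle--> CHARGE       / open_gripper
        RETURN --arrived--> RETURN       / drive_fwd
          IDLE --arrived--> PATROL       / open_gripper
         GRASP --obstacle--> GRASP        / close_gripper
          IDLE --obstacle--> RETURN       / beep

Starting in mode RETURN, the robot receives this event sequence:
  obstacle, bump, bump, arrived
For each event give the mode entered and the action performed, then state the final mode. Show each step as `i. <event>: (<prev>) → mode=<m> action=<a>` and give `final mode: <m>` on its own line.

final mode: CHARGE

1. obstacle: (RETURN) → mode=GRASP action=close_gripper
2. bump: (GRASP) → mode=IDLE action=drive_fwd
3. bump: (IDLE) → mode=PATROL action=open_gripper
4. arrived: (PATROL) → mode=CHARGE action=close_gripper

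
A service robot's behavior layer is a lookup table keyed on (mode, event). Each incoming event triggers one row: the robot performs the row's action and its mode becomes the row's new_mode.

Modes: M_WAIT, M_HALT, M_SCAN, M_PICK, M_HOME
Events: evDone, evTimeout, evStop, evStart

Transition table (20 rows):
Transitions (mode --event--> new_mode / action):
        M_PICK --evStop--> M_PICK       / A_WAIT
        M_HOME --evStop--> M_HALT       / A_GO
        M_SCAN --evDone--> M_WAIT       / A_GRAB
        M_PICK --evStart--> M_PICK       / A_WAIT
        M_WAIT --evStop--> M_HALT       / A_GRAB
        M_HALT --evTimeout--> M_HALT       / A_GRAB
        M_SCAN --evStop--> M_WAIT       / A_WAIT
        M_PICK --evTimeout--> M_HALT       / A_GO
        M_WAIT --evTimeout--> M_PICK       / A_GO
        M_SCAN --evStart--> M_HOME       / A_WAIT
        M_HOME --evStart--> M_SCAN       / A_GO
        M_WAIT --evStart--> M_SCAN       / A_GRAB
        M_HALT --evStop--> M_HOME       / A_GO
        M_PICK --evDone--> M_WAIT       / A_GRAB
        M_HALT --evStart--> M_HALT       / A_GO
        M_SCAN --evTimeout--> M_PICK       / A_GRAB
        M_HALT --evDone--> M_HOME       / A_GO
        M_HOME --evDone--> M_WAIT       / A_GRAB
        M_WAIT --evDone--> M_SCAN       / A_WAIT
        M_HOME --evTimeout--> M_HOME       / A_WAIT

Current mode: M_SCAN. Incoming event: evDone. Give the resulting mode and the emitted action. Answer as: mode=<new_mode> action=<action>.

mode=M_WAIT action=A_GRAB

current mode = M_SCAN; filter table to that mode:
  (M_SCAN, evDone) → (M_WAIT, A_GRAB)  ← event matches
  (M_SCAN, evStop) → (M_WAIT, A_WAIT)
  (M_SCAN, evStart) → (M_HOME, A_WAIT)
  (M_SCAN, evTimeout) → (M_PICK, A_GRAB)
event = evDone selects (M_WAIT, A_GRAB)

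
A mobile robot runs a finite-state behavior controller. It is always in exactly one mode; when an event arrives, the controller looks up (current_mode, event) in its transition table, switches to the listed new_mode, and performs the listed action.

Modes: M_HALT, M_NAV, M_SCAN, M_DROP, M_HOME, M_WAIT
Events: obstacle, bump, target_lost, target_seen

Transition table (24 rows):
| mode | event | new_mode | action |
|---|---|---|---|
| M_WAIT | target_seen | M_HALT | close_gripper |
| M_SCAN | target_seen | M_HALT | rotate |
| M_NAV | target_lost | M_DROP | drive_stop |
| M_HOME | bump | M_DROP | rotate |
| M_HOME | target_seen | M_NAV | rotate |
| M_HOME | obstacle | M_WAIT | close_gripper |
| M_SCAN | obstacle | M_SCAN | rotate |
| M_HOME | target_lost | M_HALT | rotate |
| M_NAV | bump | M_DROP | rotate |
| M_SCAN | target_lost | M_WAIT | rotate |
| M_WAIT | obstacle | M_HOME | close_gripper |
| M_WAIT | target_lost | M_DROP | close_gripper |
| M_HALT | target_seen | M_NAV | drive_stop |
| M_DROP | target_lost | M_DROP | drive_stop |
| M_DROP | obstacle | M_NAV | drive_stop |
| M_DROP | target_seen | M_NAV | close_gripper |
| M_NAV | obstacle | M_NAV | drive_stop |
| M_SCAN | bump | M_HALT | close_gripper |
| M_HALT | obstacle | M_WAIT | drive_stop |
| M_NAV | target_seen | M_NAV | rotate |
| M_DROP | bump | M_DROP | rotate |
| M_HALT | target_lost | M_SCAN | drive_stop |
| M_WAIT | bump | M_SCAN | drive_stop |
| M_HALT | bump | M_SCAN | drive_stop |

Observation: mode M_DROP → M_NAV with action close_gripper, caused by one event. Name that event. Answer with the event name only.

try obstacle: (M_DROP, obstacle) → (M_NAV, drive_stop)
try bump: (M_DROP, bump) → (M_DROP, rotate)
try target_lost: (M_DROP, target_lost) → (M_DROP, drive_stop)
try target_seen: (M_DROP, target_seen) → (M_NAV, close_gripper)  ← matches

target_seen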